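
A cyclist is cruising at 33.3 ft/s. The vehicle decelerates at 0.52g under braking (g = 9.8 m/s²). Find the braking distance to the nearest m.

33.3 ft/s × 0.3048 = 10.1498 m/s.
a = 0.52 × 9.8 = 5.096 m/s².
Braking distance = v²/(2a) = 10.1498² / (2 × 5.096) = 103.018 / 10.192 = 10.108 m.

Braking distance ≈ 10 m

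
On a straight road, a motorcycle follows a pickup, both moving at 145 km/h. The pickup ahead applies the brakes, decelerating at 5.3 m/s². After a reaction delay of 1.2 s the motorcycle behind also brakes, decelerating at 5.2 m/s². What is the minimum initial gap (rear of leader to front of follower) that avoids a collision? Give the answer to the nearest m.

Minimum gap ≈ 51 m

145 km/h ÷ 3.6 = 40.2778 m/s.
Leader travels v²/(2a_L) = 1622.301 / 10.600 = 153.047 m before stopping.
Follower covers v·t_r = 40.2778 × 1.2 = 48.333 m while reacting, then v²/(2a_F) = 1622.301 / 10.400 = 155.990 m while braking, for a total of 48.333 + 155.990 = 204.323 m.
Since a_F ≤ a_L and the follower starts braking later, the follower is never slower than the leader, so the closest approach is when both have stopped.
Minimum gap = 204.323 − 153.047 = 51.276 m.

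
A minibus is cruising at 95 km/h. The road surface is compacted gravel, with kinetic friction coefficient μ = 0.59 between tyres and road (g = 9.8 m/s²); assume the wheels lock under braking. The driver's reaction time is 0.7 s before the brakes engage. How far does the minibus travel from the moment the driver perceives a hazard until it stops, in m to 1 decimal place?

Total stopping distance ≈ 78.7 m

95 km/h ÷ 3.6 = 26.3889 m/s.
a = μg = 0.59 × 9.8 = 5.782 m/s².
Reaction distance = v·t_r = 26.3889 × 0.7 = 18.472 m.
Braking distance = v²/(2a) = 26.3889² / (2 × 5.782) = 696.374 / 11.564 = 60.219 m.
Total = 18.472 + 60.219 = 78.691 m.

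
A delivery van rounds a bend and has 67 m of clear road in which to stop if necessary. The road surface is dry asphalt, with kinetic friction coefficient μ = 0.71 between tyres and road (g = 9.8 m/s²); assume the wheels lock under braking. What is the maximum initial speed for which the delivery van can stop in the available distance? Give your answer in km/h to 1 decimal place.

a = μg = 0.71 × 9.8 = 6.958 m/s².
v²/(2a) = d ⇒ v = √(2 × 6.958 × 67) = √932.37 = 30.5347 m/s.
30.5347 m/s × 3.6 = 109.925 km/h.

Maximum speed ≈ 109.9 km/h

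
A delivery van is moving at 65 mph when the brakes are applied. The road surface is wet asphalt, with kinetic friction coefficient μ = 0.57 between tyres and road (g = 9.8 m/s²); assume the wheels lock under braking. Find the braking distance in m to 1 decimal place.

65 mph × 0.44704 = 29.0576 m/s.
a = μg = 0.57 × 9.8 = 5.586 m/s².
Braking distance = v²/(2a) = 29.0576² / (2 × 5.586) = 844.344 / 11.172 = 75.577 m.

Braking distance ≈ 75.6 m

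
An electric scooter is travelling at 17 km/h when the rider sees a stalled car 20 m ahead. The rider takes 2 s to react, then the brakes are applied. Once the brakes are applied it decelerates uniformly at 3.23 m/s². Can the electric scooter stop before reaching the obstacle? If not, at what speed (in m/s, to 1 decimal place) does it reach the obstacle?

Yes — it stops about 7.1 m short of the obstacle, so it never reaches it

17 km/h ÷ 3.6 = 4.7222 m/s.
Reaction distance = 4.7222 × 2 = 9.444 m.
Braking distance = v²/(2a) = 22.299 / 6.460 = 3.452 m.
Total stopping distance = 9.444 + 3.452 = 12.896 m, vs 20 m available — it stops with 20 − 12.896 = 7.104 m to spare.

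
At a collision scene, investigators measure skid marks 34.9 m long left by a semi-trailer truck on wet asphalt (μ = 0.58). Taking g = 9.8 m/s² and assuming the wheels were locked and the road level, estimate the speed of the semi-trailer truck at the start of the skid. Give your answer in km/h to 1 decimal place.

Initial speed ≈ 71.7 km/h

Deceleration a = μg = 0.58 × 9.8 = 5.684 m/s².
v = √(2a·d) = √(2 × 5.684 × 34.9) = √396.743 = 19.9184 m/s.
= 19.9184 × 3.6 = 71.706 km/h.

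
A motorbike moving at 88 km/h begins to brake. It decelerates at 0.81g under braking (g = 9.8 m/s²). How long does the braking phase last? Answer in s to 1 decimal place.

Braking time ≈ 3.1 s

88 km/h ÷ 3.6 = 24.4444 m/s.
a = 0.81 × 9.8 = 7.938 m/s².
Braking time = v/a = 24.4444 / 7.938 = 3.079 s.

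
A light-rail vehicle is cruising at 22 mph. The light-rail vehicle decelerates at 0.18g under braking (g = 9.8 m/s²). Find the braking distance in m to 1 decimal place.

22 mph × 0.44704 = 9.8349 m/s.
a = 0.18 × 9.8 = 1.764 m/s².
Braking distance = v²/(2a) = 9.8349² / (2 × 1.764) = 96.725 / 3.528 = 27.416 m.

Braking distance ≈ 27.4 m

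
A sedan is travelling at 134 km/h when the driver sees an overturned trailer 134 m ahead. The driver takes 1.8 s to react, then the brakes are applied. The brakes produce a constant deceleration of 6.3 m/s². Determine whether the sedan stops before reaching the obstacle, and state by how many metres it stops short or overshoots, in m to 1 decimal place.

134 km/h ÷ 3.6 = 37.2222 m/s.
Reaction distance = 37.2222 × 1.8 = 67.000 m.
Braking distance = v²/(2a) = 1385.492 / 12.600 = 109.960 m.
Total stopping distance = 67.000 + 109.960 = 176.960 m, vs 134 m available — it cannot stop in time and overshoots by 176.960 − 134 = 42.960 m.

No — it overshoots by 43.0 m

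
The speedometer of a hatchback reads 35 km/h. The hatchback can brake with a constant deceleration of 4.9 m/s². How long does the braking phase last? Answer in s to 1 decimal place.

35 km/h ÷ 3.6 = 9.7222 m/s.
Braking time = v/a = 9.7222 / 4.900 = 1.984 s.

Braking time ≈ 2.0 s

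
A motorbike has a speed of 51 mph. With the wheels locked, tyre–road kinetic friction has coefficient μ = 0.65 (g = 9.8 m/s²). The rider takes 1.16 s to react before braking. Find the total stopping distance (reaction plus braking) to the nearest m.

51 mph × 0.44704 = 22.7990 m/s.
a = μg = 0.65 × 9.8 = 6.370 m/s².
Reaction distance = v·t_r = 22.7990 × 1.16 = 26.447 m.
Braking distance = v²/(2a) = 22.7990² / (2 × 6.370) = 519.794 / 12.740 = 40.800 m.
Total = 26.447 + 40.800 = 67.247 m.

Total stopping distance ≈ 67 m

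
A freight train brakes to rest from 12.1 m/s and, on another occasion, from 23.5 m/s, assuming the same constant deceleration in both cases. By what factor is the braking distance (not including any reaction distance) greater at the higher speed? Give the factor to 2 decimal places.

Factor ≈ 3.77

Braking distance d = v²/(2a), so with a fixed, d ∝ v².
Factor = (23.5/12.1)² = 1.9421² = 3.7718.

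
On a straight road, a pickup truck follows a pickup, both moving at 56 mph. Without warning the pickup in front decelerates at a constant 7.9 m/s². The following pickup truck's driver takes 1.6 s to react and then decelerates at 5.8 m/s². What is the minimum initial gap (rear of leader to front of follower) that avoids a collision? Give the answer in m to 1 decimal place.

Minimum gap ≈ 54.4 m

56 mph × 0.44704 = 25.0342 m/s.
Leader travels v²/(2a_L) = 626.711 / 15.800 = 39.665 m before stopping.
Follower covers v·t_r = 25.0342 × 1.6 = 40.055 m while reacting, then v²/(2a_F) = 626.711 / 11.600 = 54.027 m while braking, for a total of 40.055 + 54.027 = 94.082 m.
Since a_F ≤ a_L and the follower starts braking later, the follower is never slower than the leader, so the closest approach is when both have stopped.
Minimum gap = 94.082 − 39.665 = 54.417 m.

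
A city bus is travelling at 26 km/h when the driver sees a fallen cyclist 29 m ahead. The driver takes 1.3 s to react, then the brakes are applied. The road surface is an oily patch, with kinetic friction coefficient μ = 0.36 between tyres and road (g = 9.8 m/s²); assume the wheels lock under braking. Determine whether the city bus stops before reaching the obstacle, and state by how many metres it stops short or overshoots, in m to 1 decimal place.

Yes — it stops 12.2 m short of the obstacle

26 km/h ÷ 3.6 = 7.2222 m/s.
a = μg = 0.36 × 9.8 = 3.528 m/s².
Reaction distance = 7.2222 × 1.3 = 9.389 m.
Braking distance = v²/(2a) = 52.160 / 7.056 = 7.392 m.
Total stopping distance = 9.389 + 7.392 = 16.781 m, vs 29 m available — it stops with 29 − 16.781 = 12.219 m to spare.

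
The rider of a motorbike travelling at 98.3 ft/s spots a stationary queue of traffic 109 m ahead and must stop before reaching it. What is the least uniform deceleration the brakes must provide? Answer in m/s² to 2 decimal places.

Required deceleration ≈ 4.12 m/s²

98.3 ft/s × 0.3048 = 29.9618 m/s.
v² = 2a·d ⇒ a = v²/(2d) = 29.9618² / (2 × 109.000) = 897.709 / 218.000 = 4.1179 m/s².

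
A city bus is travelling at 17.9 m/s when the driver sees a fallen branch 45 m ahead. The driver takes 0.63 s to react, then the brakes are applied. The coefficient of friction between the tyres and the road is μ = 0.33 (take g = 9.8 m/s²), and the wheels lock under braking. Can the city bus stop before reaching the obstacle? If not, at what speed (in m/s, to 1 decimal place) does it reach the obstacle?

No — it strikes the obstacle at 10.1 m/s

a = μg = 0.33 × 9.8 = 3.234 m/s².
Reaction distance = 17.9000 × 0.63 = 11.277 m.
Braking distance needed to stop: v²/(2a) = 320.410 / 6.468 = 49.538 m, so total needed = 11.277 + 49.538 = 60.815 m > 45 m — it cannot stop.
Distance remaining when braking begins: 45 − 11.277 = 33.723 m.
v² = v₀² − 2a·d = 320.410 − 2 × 3.234 × 33.723 = 102.290 m²/s².
v = √102.290 = 10.114 m/s.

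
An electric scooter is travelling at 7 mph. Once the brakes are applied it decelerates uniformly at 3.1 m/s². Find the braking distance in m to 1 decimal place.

7 mph × 0.44704 = 3.1293 m/s.
Braking distance = v²/(2a) = 3.1293² / (2 × 3.100) = 9.793 / 6.200 = 1.580 m.

Braking distance ≈ 1.6 m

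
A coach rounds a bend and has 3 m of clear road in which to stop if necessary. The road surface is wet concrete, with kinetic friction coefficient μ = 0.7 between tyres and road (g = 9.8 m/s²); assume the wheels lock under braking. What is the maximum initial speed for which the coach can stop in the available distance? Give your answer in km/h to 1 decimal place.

a = μg = 0.7 × 9.8 = 6.860 m/s².
v²/(2a) = d ⇒ v = √(2 × 6.860 × 3) = √41.16 = 6.4156 m/s.
6.4156 m/s × 3.6 = 23.096 km/h.

Maximum speed ≈ 23.1 km/h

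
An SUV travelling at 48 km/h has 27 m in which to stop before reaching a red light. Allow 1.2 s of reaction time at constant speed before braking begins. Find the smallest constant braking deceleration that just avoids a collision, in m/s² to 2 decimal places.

Required deceleration ≈ 8.08 m/s²

48 km/h ÷ 3.6 = 13.3333 m/s.
Distance covered during reaction = 13.3333 × 1.2 = 16.000 m.
Distance available for braking: 27 − 16.000 = 11.000 m.
v² = 2a·d ⇒ a = v²/(2d) = 13.3333² / (2 × 11.000) = 177.777 / 22.000 = 8.0808 m/s².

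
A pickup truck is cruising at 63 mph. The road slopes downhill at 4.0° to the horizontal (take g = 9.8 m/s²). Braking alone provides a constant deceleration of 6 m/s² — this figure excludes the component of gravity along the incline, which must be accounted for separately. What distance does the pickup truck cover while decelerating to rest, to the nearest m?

Braking distance ≈ 75 m

63 mph × 0.44704 = 28.1635 m/s.
Gravity along the downhill slope reduces the braking deceleration: a_eff = 6.000 − 9.8·sin 4.0° = 6.000 − 0.684 = 5.316 m/s².
Braking distance = v²/(2a) = 28.1635² / (2 × 5.316) = 793.183 / 10.632 = 74.603 m.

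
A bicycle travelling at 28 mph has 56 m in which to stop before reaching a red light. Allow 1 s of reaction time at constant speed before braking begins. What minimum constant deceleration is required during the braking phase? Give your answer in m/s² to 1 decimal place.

Required deceleration ≈ 1.8 m/s²

28 mph × 0.44704 = 12.5171 m/s.
Distance covered during reaction = 12.5171 × 1 = 12.517 m.
Distance available for braking: 56 − 12.517 = 43.483 m.
v² = 2a·d ⇒ a = v²/(2d) = 12.5171² / (2 × 43.483) = 156.678 / 86.966 = 1.8016 m/s².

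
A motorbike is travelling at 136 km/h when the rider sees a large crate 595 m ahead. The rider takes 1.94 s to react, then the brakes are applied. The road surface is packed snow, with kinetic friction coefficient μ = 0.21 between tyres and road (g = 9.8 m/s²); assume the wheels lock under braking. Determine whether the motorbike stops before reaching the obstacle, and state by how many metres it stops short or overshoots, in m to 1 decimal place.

Yes — it stops 175.0 m short of the obstacle

136 km/h ÷ 3.6 = 37.7778 m/s.
a = μg = 0.21 × 9.8 = 2.058 m/s².
Reaction distance = 37.7778 × 1.94 = 73.289 m.
Braking distance = v²/(2a) = 1427.162 / 4.116 = 346.735 m.
Total stopping distance = 73.289 + 346.735 = 420.024 m, vs 595 m available — it stops with 595 − 420.024 = 174.976 m to spare.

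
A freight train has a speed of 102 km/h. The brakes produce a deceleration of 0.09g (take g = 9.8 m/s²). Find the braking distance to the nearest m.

102 km/h ÷ 3.6 = 28.3333 m/s.
a = 0.09 × 9.8 = 0.882 m/s².
Braking distance = v²/(2a) = 28.3333² / (2 × 0.882) = 802.776 / 1.764 = 455.088 m.

Braking distance ≈ 455 m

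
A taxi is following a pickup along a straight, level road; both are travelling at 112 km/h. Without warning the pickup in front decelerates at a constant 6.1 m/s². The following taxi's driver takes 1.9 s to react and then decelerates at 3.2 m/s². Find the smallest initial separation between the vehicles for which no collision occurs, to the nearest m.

Minimum gap ≈ 131 m

112 km/h ÷ 3.6 = 31.1111 m/s.
Leader travels v²/(2a_L) = 967.901 / 12.200 = 79.336 m before stopping.
Follower covers v·t_r = 31.1111 × 1.9 = 59.111 m while reacting, then v²/(2a_F) = 967.901 / 6.400 = 151.235 m while braking, for a total of 59.111 + 151.235 = 210.346 m.
Since a_F ≤ a_L and the follower starts braking later, the follower is never slower than the leader, so the closest approach is when both have stopped.
Minimum gap = 210.346 − 79.336 = 131.010 m.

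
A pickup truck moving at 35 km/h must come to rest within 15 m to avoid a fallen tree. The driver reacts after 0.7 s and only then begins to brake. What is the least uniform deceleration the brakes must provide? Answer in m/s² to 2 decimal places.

Required deceleration ≈ 5.77 m/s²

35 km/h ÷ 3.6 = 9.7222 m/s.
Distance covered during reaction = 9.7222 × 0.7 = 6.806 m.
Distance available for braking: 15 − 6.806 = 8.194 m.
v² = 2a·d ⇒ a = v²/(2d) = 9.7222² / (2 × 8.194) = 94.521 / 16.388 = 5.7677 m/s².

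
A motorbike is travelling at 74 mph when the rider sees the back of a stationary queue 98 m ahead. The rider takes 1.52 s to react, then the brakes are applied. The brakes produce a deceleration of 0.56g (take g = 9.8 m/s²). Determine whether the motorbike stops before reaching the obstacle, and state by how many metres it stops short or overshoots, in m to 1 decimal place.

74 mph × 0.44704 = 33.0810 m/s.
a = 0.56 × 9.8 = 5.488 m/s².
Reaction distance = 33.0810 × 1.52 = 50.283 m.
Braking distance = v²/(2a) = 1094.353 / 10.976 = 99.704 m.
Total stopping distance = 50.283 + 99.704 = 149.987 m, vs 98 m available — it cannot stop in time and overshoots by 149.987 − 98 = 51.987 m.

No — it overshoots by 52.0 m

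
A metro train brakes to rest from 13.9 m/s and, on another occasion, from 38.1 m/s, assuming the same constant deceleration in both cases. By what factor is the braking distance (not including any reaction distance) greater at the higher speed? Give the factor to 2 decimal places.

Factor ≈ 7.51

Braking distance d = v²/(2a), so with a fixed, d ∝ v².
Factor = (38.1/13.9)² = 2.7410² = 7.5131.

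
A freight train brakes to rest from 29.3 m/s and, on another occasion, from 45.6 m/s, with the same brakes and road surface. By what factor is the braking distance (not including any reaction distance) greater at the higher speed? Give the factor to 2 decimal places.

Braking distance d = v²/(2a), so with a fixed, d ∝ v².
Factor = (45.6/29.3)² = 1.5563² = 2.4221.

Factor ≈ 2.42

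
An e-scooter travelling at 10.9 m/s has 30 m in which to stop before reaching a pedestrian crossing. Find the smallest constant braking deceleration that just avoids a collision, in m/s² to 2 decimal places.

Required deceleration ≈ 1.98 m/s²

v² = 2a·d ⇒ a = v²/(2d) = 10.9000² / (2 × 30.000) = 118.810 / 60.000 = 1.9802 m/s².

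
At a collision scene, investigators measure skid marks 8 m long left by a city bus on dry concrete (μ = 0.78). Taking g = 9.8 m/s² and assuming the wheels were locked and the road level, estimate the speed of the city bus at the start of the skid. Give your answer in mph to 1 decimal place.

Deceleration a = μg = 0.78 × 9.8 = 7.644 m/s².
v = √(2a·d) = √(2 × 7.644 × 8) = √122.304 = 11.0591 m/s.
= 11.0591 ÷ 0.44704 = 24.739 mph.

Initial speed ≈ 24.7 mph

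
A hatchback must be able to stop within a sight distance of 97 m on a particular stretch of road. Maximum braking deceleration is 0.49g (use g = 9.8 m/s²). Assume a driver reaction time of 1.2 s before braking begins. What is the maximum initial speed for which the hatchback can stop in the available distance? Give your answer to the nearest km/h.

a = 0.49 × 9.8 = 4.802 m/s².
Stopping distance: v·t_r + v²/(2a) = 97 with t_r = 1.2 s and a = 4.802 m/s².
So v² + 11.525 v − 931.59 = 0.
Positive root: v = −a·t_r + √((a·t_r)² + 2a·d) = −5.762 + √(33.201 + 931.59) = 25.2991 m/s.
25.2991 m/s × 3.6 = 91.077 km/h.

Maximum speed ≈ 91 km/h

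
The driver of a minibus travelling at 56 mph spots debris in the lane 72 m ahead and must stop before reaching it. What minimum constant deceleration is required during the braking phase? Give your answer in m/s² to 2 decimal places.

56 mph × 0.44704 = 25.0342 m/s.
v² = 2a·d ⇒ a = v²/(2d) = 25.0342² / (2 × 72.000) = 626.711 / 144.000 = 4.3522 m/s².

Required deceleration ≈ 4.35 m/s²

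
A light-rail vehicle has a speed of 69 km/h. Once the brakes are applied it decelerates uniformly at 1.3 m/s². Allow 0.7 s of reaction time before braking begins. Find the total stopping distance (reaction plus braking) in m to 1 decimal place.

Total stopping distance ≈ 154.7 m

69 km/h ÷ 3.6 = 19.1667 m/s.
Reaction distance = v·t_r = 19.1667 × 0.7 = 13.417 m.
Braking distance = v²/(2a) = 19.1667² / (2 × 1.300) = 367.362 / 2.600 = 141.293 m.
Total = 13.417 + 141.293 = 154.710 m.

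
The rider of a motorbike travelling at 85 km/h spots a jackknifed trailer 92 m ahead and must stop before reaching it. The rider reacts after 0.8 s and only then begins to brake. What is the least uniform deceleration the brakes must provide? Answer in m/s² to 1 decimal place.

85 km/h ÷ 3.6 = 23.6111 m/s.
Distance covered during reaction = 23.6111 × 0.8 = 18.889 m.
Distance available for braking: 92 − 18.889 = 73.111 m.
v² = 2a·d ⇒ a = v²/(2d) = 23.6111² / (2 × 73.111) = 557.484 / 146.222 = 3.8126 m/s².

Required deceleration ≈ 3.8 m/s²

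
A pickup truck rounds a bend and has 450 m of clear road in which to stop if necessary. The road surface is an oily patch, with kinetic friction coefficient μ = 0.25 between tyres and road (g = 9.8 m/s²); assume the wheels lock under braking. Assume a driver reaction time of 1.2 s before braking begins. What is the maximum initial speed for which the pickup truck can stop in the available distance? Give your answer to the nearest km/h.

a = μg = 0.25 × 9.8 = 2.450 m/s².
Stopping distance: v·t_r + v²/(2a) = 450 with t_r = 1.2 s and a = 2.450 m/s².
So v² + 5.880 v − 2205.00 = 0.
Positive root: v = −a·t_r + √((a·t_r)² + 2a·d) = −2.940 + √(8.644 + 2205.00) = 44.1094 m/s.
44.1094 m/s × 3.6 = 158.794 km/h.

Maximum speed ≈ 159 km/h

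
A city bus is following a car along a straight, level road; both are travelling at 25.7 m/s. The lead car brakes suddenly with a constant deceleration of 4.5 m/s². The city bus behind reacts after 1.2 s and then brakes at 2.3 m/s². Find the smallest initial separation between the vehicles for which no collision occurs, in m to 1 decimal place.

Minimum gap ≈ 101.0 m

Leader travels v²/(2a_L) = 660.490 / 9.000 = 73.388 m before stopping.
Follower covers v·t_r = 25.7000 × 1.2 = 30.840 m while reacting, then v²/(2a_F) = 660.490 / 4.600 = 143.585 m while braking, for a total of 30.840 + 143.585 = 174.425 m.
Since a_F ≤ a_L and the follower starts braking later, the follower is never slower than the leader, so the closest approach is when both have stopped.
Minimum gap = 174.425 − 73.388 = 101.037 m.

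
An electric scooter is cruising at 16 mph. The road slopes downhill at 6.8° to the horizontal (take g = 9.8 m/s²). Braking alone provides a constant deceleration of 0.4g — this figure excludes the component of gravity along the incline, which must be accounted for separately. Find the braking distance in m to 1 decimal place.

16 mph × 0.44704 = 7.1526 m/s.
a = 0.4 × 9.8 = 3.920 m/s².
Gravity along the downhill slope reduces the braking deceleration: a_eff = 3.920 − 9.8·sin 6.8° = 3.920 − 1.160 = 2.760 m/s².
Braking distance = v²/(2a) = 7.1526² / (2 × 2.760) = 51.160 / 5.520 = 9.268 m.

Braking distance ≈ 9.3 m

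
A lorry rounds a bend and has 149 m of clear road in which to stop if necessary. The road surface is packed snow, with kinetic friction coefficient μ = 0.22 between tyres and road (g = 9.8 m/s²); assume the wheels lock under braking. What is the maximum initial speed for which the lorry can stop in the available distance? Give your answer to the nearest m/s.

a = μg = 0.22 × 9.8 = 2.156 m/s².
v²/(2a) = d ⇒ v = √(2 × 2.156 × 149) = √642.49 = 25.3474 m/s.

Maximum speed ≈ 25 m/s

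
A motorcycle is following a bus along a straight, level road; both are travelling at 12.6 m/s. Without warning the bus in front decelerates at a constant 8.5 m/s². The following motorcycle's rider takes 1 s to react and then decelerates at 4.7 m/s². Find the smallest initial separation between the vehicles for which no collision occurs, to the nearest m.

Minimum gap ≈ 20 m

Leader travels v²/(2a_L) = 158.760 / 17.000 = 9.339 m before stopping.
Follower covers v·t_r = 12.6000 × 1 = 12.600 m while reacting, then v²/(2a_F) = 158.760 / 9.400 = 16.889 m while braking, for a total of 12.600 + 16.889 = 29.489 m.
Since a_F ≤ a_L and the follower starts braking later, the follower is never slower than the leader, so the closest approach is when both have stopped.
Minimum gap = 29.489 − 9.339 = 20.150 m.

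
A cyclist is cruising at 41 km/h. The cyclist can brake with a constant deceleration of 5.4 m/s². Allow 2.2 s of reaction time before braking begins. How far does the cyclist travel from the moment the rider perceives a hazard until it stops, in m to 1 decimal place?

Total stopping distance ≈ 37.1 m

41 km/h ÷ 3.6 = 11.3889 m/s.
Reaction distance = v·t_r = 11.3889 × 2.2 = 25.056 m.
Braking distance = v²/(2a) = 11.3889² / (2 × 5.400) = 129.707 / 10.800 = 12.010 m.
Total = 25.056 + 12.010 = 37.066 m.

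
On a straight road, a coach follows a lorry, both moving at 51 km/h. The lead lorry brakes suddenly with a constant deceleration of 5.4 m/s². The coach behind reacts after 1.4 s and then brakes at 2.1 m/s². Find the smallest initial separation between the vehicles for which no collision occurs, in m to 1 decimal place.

Minimum gap ≈ 49.0 m

51 km/h ÷ 3.6 = 14.1667 m/s.
Leader travels v²/(2a_L) = 200.695 / 10.800 = 18.583 m before stopping.
Follower covers v·t_r = 14.1667 × 1.4 = 19.833 m while reacting, then v²/(2a_F) = 200.695 / 4.200 = 47.785 m while braking, for a total of 19.833 + 47.785 = 67.618 m.
Since a_F ≤ a_L and the follower starts braking later, the follower is never slower than the leader, so the closest approach is when both have stopped.
Minimum gap = 67.618 − 18.583 = 49.035 m.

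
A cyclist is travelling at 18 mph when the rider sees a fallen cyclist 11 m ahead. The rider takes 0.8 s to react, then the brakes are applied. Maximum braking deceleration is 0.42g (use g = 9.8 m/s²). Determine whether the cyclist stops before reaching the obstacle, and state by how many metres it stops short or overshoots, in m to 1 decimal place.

18 mph × 0.44704 = 8.0467 m/s.
a = 0.42 × 9.8 = 4.116 m/s².
Reaction distance = 8.0467 × 0.8 = 6.437 m.
Braking distance = v²/(2a) = 64.749 / 8.232 = 7.866 m.
Total stopping distance = 6.437 + 7.866 = 14.303 m, vs 11 m available — it cannot stop in time and overshoots by 14.303 − 11 = 3.303 m.

No — it overshoots by 3.3 m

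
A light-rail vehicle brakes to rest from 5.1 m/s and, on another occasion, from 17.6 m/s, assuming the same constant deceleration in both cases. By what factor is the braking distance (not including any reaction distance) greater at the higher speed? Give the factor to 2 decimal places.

Factor ≈ 11.91

Braking distance d = v²/(2a), so with a fixed, d ∝ v².
Factor = (17.6/5.1)² = 3.4510² = 11.9094.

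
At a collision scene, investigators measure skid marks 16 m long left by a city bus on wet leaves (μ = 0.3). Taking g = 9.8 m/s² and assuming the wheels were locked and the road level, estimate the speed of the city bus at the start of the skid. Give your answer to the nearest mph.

Initial speed ≈ 22 mph

Deceleration a = μg = 0.3 × 9.8 = 2.940 m/s².
v = √(2a·d) = √(2 × 2.940 × 16) = √94.080 = 9.6995 m/s.
= 9.6995 ÷ 0.44704 = 21.697 mph.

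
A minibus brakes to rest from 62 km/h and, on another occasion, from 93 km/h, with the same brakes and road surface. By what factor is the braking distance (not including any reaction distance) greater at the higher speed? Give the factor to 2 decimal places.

Factor ≈ 2.25

Braking distance d = v²/(2a), so with a fixed, d ∝ v².
Factor = (93/62)² = 1.5000² = 2.2500.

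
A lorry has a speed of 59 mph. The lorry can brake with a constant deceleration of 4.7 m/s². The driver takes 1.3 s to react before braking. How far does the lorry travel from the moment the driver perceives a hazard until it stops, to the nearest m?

59 mph × 0.44704 = 26.3754 m/s.
Reaction distance = v·t_r = 26.3754 × 1.3 = 34.288 m.
Braking distance = v²/(2a) = 26.3754² / (2 × 4.700) = 695.662 / 9.400 = 74.007 m.
Total = 34.288 + 74.007 = 108.295 m.

Total stopping distance ≈ 108 m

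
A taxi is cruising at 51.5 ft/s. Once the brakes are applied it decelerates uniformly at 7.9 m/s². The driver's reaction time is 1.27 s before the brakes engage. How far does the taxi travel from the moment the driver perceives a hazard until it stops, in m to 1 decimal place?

Total stopping distance ≈ 35.5 m

51.5 ft/s × 0.3048 = 15.6972 m/s.
Reaction distance = v·t_r = 15.6972 × 1.27 = 19.935 m.
Braking distance = v²/(2a) = 15.6972² / (2 × 7.900) = 246.402 / 15.800 = 15.595 m.
Total = 19.935 + 15.595 = 35.530 m.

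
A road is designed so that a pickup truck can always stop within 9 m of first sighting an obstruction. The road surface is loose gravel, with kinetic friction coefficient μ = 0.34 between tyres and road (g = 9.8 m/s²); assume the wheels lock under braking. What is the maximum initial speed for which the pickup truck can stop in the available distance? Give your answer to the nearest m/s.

a = μg = 0.34 × 9.8 = 3.332 m/s².
v²/(2a) = d ⇒ v = √(2 × 3.332 × 9) = √59.98 = 7.7447 m/s.

Maximum speed ≈ 8 m/s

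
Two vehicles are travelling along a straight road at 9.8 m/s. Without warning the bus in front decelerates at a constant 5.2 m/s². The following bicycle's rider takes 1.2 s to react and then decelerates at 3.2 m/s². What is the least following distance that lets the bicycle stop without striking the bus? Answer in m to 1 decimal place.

Minimum gap ≈ 17.5 m

Leader travels v²/(2a_L) = 96.040 / 10.400 = 9.235 m before stopping.
Follower covers v·t_r = 9.8000 × 1.2 = 11.760 m while reacting, then v²/(2a_F) = 96.040 / 6.400 = 15.006 m while braking, for a total of 11.760 + 15.006 = 26.766 m.
Since a_F ≤ a_L and the follower starts braking later, the follower is never slower than the leader, so the closest approach is when both have stopped.
Minimum gap = 26.766 − 9.235 = 17.531 m.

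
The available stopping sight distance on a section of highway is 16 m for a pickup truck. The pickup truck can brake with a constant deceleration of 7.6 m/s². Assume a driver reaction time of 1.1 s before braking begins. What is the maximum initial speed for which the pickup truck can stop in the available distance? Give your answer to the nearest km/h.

Stopping distance: v·t_r + v²/(2a) = 16 with t_r = 1.1 s and a = 7.600 m/s².
So v² + 16.720 v − 243.20 = 0.
Positive root: v = −a·t_r + √((a·t_r)² + 2a·d) = −8.360 + √(69.890 + 243.20) = 9.3343 m/s.
9.3343 m/s × 3.6 = 33.603 km/h.

Maximum speed ≈ 34 km/h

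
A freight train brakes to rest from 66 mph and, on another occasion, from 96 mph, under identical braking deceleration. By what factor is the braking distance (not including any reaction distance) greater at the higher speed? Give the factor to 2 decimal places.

Braking distance d = v²/(2a), so with a fixed, d ∝ v².
Factor = (96/66)² = 1.4545² = 2.1156.

Factor ≈ 2.12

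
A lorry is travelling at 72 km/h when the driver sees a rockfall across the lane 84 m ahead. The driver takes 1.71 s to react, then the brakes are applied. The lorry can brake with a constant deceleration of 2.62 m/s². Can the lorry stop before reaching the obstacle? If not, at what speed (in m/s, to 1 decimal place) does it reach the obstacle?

No — it strikes the obstacle at 11.8 m/s

72 km/h ÷ 3.6 = 20.0000 m/s.
Reaction distance = 20.0000 × 1.71 = 34.200 m.
Braking distance needed to stop: v²/(2a) = 400.000 / 5.240 = 76.336 m, so total needed = 34.200 + 76.336 = 110.536 m > 84 m — it cannot stop.
Distance remaining when braking begins: 84 − 34.200 = 49.800 m.
v² = v₀² − 2a·d = 400.000 − 2 × 2.620 × 49.800 = 139.048 m²/s².
v = √139.048 = 11.792 m/s.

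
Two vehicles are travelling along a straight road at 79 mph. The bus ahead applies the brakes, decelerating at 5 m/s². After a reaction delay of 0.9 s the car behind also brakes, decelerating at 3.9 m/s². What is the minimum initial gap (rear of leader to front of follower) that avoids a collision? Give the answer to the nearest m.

Minimum gap ≈ 67 m

79 mph × 0.44704 = 35.3162 m/s.
Leader travels v²/(2a_L) = 1247.234 / 10.000 = 124.723 m before stopping.
Follower covers v·t_r = 35.3162 × 0.9 = 31.785 m while reacting, then v²/(2a_F) = 1247.234 / 7.800 = 159.902 m while braking, for a total of 31.785 + 159.902 = 191.687 m.
Since a_F ≤ a_L and the follower starts braking later, the follower is never slower than the leader, so the closest approach is when both have stopped.
Minimum gap = 191.687 − 124.723 = 66.964 m.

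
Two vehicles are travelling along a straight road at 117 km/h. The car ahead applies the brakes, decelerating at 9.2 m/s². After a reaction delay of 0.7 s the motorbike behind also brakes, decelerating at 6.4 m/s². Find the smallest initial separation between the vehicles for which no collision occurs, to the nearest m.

Minimum gap ≈ 48 m

117 km/h ÷ 3.6 = 32.5000 m/s.
Leader travels v²/(2a_L) = 1056.250 / 18.400 = 57.405 m before stopping.
Follower covers v·t_r = 32.5000 × 0.7 = 22.750 m while reacting, then v²/(2a_F) = 1056.250 / 12.800 = 82.520 m while braking, for a total of 22.750 + 82.520 = 105.270 m.
Since a_F ≤ a_L and the follower starts braking later, the follower is never slower than the leader, so the closest approach is when both have stopped.
Minimum gap = 105.270 − 57.405 = 47.865 m.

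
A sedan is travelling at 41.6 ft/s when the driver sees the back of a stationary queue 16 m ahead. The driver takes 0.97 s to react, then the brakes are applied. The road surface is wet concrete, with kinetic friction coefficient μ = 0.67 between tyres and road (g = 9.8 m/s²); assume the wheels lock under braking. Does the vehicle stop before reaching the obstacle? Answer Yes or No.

No

41.6 ft/s × 0.3048 = 12.6797 m/s.
a = μg = 0.67 × 9.8 = 6.566 m/s².
Reaction distance = 12.6797 × 0.97 = 12.299 m.
Braking distance = v²/(2a) = 160.775 / 13.132 = 12.243 m.
Total stopping distance = 12.299 + 12.243 = 24.542 m, vs 16 m available — it cannot stop in time and overshoots by 24.542 − 16 = 8.542 m.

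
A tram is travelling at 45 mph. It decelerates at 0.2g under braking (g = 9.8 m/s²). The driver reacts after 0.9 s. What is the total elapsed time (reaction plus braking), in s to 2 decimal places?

45 mph × 0.44704 = 20.1168 m/s.
a = 0.2 × 9.8 = 1.960 m/s².
Braking time = v/a = 20.1168 / 1.960 = 10.264 s.
Total = 0.9 + 10.264 = 11.164 s.

Total time ≈ 11.16 s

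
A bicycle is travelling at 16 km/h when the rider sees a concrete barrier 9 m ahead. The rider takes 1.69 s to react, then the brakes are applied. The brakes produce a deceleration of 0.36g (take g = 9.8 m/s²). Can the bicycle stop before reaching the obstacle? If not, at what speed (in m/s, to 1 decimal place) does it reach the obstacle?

16 km/h ÷ 3.6 = 4.4444 m/s.
a = 0.36 × 9.8 = 3.528 m/s².
Reaction distance = 4.4444 × 1.69 = 7.511 m.
Braking distance needed to stop: v²/(2a) = 19.753 / 7.056 = 2.799 m, so total needed = 7.511 + 2.799 = 10.310 m > 9 m — it cannot stop.
Distance remaining when braking begins: 9 − 7.511 = 1.489 m.
v² = v₀² − 2a·d = 19.753 − 2 × 3.528 × 1.489 = 9.247 m²/s².
v = √9.247 = 3.041 m/s.

No — it strikes the obstacle at 3.0 m/s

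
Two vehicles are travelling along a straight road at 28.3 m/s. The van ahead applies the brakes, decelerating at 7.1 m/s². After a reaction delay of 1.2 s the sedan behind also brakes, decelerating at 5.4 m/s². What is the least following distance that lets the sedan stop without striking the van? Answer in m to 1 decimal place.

Leader travels v²/(2a_L) = 800.890 / 14.200 = 56.401 m before stopping.
Follower covers v·t_r = 28.3000 × 1.2 = 33.960 m while reacting, then v²/(2a_F) = 800.890 / 10.800 = 74.156 m while braking, for a total of 33.960 + 74.156 = 108.116 m.
Since a_F ≤ a_L and the follower starts braking later, the follower is never slower than the leader, so the closest approach is when both have stopped.
Minimum gap = 108.116 − 56.401 = 51.715 m.

Minimum gap ≈ 51.7 m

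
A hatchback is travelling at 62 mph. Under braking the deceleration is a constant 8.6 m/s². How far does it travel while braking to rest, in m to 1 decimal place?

62 mph × 0.44704 = 27.7165 m/s.
Braking distance = v²/(2a) = 27.7165² / (2 × 8.600) = 768.204 / 17.200 = 44.663 m.

Braking distance ≈ 44.7 m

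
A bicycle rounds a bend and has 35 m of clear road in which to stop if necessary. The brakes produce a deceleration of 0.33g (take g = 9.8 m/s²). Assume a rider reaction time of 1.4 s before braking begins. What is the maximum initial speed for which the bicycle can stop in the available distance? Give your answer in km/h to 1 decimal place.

a = 0.33 × 9.8 = 3.234 m/s².
Stopping distance: v·t_r + v²/(2a) = 35 with t_r = 1.4 s and a = 3.234 m/s².
So v² + 9.055 v − 226.38 = 0.
Positive root: v = −a·t_r + √((a·t_r)² + 2a·d) = −4.528 + √(20.503 + 226.38) = 11.1845 m/s.
11.1845 m/s × 3.6 = 40.264 km/h.

Maximum speed ≈ 40.3 km/h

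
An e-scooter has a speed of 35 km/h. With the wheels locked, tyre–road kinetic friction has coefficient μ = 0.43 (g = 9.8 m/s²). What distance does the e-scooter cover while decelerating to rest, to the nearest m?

Braking distance ≈ 11 m

35 km/h ÷ 3.6 = 9.7222 m/s.
a = μg = 0.43 × 9.8 = 4.214 m/s².
Braking distance = v²/(2a) = 9.7222² / (2 × 4.214) = 94.521 / 8.428 = 11.215 m.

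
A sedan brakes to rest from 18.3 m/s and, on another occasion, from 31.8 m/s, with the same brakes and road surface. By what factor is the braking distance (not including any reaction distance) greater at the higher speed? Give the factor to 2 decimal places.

Factor ≈ 3.02

Braking distance d = v²/(2a), so with a fixed, d ∝ v².
Factor = (31.8/18.3)² = 1.7377² = 3.0196.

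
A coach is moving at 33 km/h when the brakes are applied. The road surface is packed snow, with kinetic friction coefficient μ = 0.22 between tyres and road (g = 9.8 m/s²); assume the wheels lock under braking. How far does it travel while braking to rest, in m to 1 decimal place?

33 km/h ÷ 3.6 = 9.1667 m/s.
a = μg = 0.22 × 9.8 = 2.156 m/s².
Braking distance = v²/(2a) = 9.1667² / (2 × 2.156) = 84.028 / 4.312 = 19.487 m.

Braking distance ≈ 19.5 m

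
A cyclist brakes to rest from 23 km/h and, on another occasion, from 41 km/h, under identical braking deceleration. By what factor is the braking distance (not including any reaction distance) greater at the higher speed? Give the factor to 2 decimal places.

Braking distance d = v²/(2a), so with a fixed, d ∝ v².
Factor = (41/23)² = 1.7826² = 3.1777.

Factor ≈ 3.18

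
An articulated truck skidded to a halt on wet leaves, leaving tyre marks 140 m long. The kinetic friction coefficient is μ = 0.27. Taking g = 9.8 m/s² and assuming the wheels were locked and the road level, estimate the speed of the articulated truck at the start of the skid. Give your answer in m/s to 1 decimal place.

Deceleration a = μg = 0.27 × 9.8 = 2.646 m/s².
v = √(2a·d) = √(2 × 2.646 × 140) = √740.880 = 27.2191 m/s.

Initial speed ≈ 27.2 m/s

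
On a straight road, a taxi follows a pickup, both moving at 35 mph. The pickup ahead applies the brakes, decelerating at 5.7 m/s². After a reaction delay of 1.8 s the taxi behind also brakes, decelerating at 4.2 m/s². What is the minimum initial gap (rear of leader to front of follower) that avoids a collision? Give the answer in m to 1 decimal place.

Minimum gap ≈ 35.8 m

35 mph × 0.44704 = 15.6464 m/s.
Leader travels v²/(2a_L) = 244.810 / 11.400 = 21.475 m before stopping.
Follower covers v·t_r = 15.6464 × 1.8 = 28.164 m while reacting, then v²/(2a_F) = 244.810 / 8.400 = 29.144 m while braking, for a total of 28.164 + 29.144 = 57.308 m.
Since a_F ≤ a_L and the follower starts braking later, the follower is never slower than the leader, so the closest approach is when both have stopped.
Minimum gap = 57.308 − 21.475 = 35.833 m.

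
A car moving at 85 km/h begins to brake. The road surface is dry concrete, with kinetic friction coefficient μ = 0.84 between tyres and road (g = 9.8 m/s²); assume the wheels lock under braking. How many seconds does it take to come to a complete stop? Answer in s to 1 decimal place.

85 km/h ÷ 3.6 = 23.6111 m/s.
a = μg = 0.84 × 9.8 = 8.232 m/s².
Braking time = v/a = 23.6111 / 8.232 = 2.868 s.

Braking time ≈ 2.9 s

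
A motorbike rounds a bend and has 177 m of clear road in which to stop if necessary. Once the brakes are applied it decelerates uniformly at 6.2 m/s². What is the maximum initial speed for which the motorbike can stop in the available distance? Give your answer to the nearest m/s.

v²/(2a) = d ⇒ v = √(2 × 6.200 × 177) = √2194.80 = 46.8487 m/s.

Maximum speed ≈ 47 m/s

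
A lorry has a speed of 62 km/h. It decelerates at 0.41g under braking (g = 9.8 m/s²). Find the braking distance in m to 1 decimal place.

Braking distance ≈ 36.9 m

62 km/h ÷ 3.6 = 17.2222 m/s.
a = 0.41 × 9.8 = 4.018 m/s².
Braking distance = v²/(2a) = 17.2222² / (2 × 4.018) = 296.604 / 8.036 = 36.909 m.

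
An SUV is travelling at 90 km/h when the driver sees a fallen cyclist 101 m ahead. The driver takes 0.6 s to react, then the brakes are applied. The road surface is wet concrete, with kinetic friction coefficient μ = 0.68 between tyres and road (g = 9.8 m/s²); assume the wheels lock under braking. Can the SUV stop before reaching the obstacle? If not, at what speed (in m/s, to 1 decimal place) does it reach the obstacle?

Yes — it stops about 39.1 m short of the obstacle, so it never reaches it

90 km/h ÷ 3.6 = 25.0000 m/s.
a = μg = 0.68 × 9.8 = 6.664 m/s².
Reaction distance = 25.0000 × 0.6 = 15.000 m.
Braking distance = v²/(2a) = 625.000 / 13.328 = 46.894 m.
Total stopping distance = 15.000 + 46.894 = 61.894 m, vs 101 m available — it stops with 101 − 61.894 = 39.106 m to spare.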